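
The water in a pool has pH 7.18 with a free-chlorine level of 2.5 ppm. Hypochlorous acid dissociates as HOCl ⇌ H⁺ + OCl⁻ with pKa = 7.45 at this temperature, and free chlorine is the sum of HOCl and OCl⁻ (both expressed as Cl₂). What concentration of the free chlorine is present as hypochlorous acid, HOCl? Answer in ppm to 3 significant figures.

1.63 ppm

[OCl⁻]/[HOCl] = 10^(pH − pKa) = 10^(7.18 − 7.45) = 10^-0.27 = 0.537.
Fraction as HOCl = 1 / (1 + 0.537) = 0.6506.
HOCl = 0.6506 × 2.5 ppm = 1.627 ppm.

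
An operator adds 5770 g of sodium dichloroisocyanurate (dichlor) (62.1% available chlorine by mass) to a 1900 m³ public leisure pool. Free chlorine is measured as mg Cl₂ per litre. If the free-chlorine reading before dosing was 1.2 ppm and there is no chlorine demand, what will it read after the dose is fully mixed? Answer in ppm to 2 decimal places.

Volume: 1900 m³ = 1,900,000 L.
Available chlorine delivered: 5770 g × 0.621 = 3583 g as Cl₂.
Concentration rise: 3583 g / 1,900,000 L = 1.886 mg/L = 1.89 ppm.
Final FC: 1.2 + 1.89 = 3.09 ppm.

3.09 ppm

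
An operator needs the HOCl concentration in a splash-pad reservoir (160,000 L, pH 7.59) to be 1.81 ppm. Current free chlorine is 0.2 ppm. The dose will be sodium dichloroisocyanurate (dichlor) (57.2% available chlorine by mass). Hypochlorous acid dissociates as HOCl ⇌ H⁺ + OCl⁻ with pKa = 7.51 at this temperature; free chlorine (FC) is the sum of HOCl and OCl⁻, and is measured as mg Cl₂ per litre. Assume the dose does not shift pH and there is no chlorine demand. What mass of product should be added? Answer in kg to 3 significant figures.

[OCl⁻]/[HOCl] = 10^(pH − pKa) = 10^(7.59 − 7.51) = 1.202; fraction as HOCl = 1/(1 + 1.202) = 0.4541.
Free chlorine required for 1.81 ppm HOCl: 1.81 / 0.4541 = 3.986 ppm.
FC to add: 3.986 − 0.2 = 3.786 mg/L as Cl₂.
Cl₂ equivalent: 3.786 mg/L × 160,000 L = 605.8 g.
Product at 57.2% available Cl: 605.8 / 0.572 = 1059 g.

1.06 kg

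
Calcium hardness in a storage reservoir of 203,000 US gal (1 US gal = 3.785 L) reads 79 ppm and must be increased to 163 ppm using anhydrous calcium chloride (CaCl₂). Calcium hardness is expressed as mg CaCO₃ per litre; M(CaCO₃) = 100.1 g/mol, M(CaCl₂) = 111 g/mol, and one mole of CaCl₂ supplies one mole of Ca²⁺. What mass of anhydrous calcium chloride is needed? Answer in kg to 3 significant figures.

Volume: 203,000 US gal × 3.785 L/gal = 768,355 L.
Hardness to add: (163 − 79) = 84 mg/L as CaCO₃ × 768,355 L = 64,540 g as CaCO₃.
Moles of Ca²⁺ (1 mol Ca²⁺ ≡ 1 mol CaCO₃): 64,540 / 100.1 g/mol = 644.8 mol.
Mass of CaCl₂: 644.8 × 111 = 71,570 g.

71.6 kg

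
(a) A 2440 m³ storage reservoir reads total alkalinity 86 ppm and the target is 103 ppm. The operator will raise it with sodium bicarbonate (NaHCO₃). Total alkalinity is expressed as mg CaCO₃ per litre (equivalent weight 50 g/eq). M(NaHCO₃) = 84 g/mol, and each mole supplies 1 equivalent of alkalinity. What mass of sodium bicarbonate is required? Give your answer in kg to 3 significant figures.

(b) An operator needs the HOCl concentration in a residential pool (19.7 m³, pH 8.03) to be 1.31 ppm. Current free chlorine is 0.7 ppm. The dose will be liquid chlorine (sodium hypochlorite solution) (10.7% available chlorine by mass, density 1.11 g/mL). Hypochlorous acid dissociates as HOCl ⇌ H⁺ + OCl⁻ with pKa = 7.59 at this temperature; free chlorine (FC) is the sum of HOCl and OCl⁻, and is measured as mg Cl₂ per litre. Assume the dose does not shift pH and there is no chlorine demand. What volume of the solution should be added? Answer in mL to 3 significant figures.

(a) 69.7 kg; (b) 700 mL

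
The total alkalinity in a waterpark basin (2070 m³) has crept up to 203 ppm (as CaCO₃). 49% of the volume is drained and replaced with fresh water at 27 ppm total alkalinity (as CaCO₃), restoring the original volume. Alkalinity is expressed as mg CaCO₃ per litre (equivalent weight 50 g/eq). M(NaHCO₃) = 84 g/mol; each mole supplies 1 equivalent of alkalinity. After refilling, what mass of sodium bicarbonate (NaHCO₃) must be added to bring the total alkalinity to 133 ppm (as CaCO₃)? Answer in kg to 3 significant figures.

Volume: 2070 m³ = 2,070,000 L.
After draining 49% and refilling: 203 × 0.51 + 27 × 0.49 = 116.76 ppm.
Deficit to target: 133 − 116.76 = 16.24 mg/L.
As CaCO₃: 16.24 mg/L × 2,070,000 L = 33,620 g; ÷ 50 g/eq ÷ 1 = 672.3 mol NaHCO₃.
Mass: 672.3 × 84 = 56,480 g.

56.5 kg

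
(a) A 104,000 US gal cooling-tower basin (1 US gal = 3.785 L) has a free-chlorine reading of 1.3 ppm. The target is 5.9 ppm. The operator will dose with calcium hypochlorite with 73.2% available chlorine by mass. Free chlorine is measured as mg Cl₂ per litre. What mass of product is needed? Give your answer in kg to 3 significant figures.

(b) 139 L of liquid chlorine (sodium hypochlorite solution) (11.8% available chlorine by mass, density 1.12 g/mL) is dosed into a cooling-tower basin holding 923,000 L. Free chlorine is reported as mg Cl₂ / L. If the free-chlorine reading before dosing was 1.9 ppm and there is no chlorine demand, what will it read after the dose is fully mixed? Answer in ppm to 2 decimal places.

(a) Volume: 104,000 US gal × 3.785 L/gal = 393,640 L.
(a) Chlorine deficit: 5.9 − 1.3 = 4.6 ppm = 4.6 mg/L as Cl₂.
(a) Cl₂ equivalent needed: 4.6 mg/L × 393,640 L = 1,811,000 mg = 1811 g.
(a) Product at 73.2% available chlorine: 1811 / 0.732 = 2474 g.

(b) Mass of solution: 139 L × 1000 mL/L × 1.12 g/mL = 155,700 g.
(b) Available chlorine delivered: 155,700 g × 0.118 = 18,370 g as Cl₂.
(b) Concentration rise: 18,370 g / 923,000 L = 19.9 mg/L = 19.90 ppm.
(b) Final FC: 1.9 + 19.90 = 21.80 ppm.

(a) 2.47 kg; (b) 21.80 ppm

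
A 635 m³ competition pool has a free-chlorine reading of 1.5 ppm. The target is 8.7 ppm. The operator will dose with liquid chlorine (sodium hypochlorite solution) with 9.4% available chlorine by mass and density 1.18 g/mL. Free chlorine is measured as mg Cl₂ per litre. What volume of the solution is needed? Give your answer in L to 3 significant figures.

41.2 L

Volume: 635 m³ = 635,000 L.
Chlorine deficit: 8.7 − 1.5 = 7.2 ppm = 7.2 mg/L as Cl₂.
Cl₂ equivalent needed: 7.2 mg/L × 635,000 L = 4,572,000 mg = 4572 g.
Product at 9.4% available chlorine: 4572 / 0.094 = 48,640 g.
Volume at density 1.18 g/mL: 48,640 g ÷ 1.18 g/mL = 41,220 mL.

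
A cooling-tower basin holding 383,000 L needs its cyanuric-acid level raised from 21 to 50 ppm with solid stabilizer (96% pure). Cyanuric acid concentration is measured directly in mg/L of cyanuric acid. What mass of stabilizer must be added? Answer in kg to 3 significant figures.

CYA to add: (50 − 21) = 29 mg/L × 383,000 L = 11,110 g cyanuric acid.
At 96% purity: 11,110 / 0.96 = 11,570 g product.

11.6 kg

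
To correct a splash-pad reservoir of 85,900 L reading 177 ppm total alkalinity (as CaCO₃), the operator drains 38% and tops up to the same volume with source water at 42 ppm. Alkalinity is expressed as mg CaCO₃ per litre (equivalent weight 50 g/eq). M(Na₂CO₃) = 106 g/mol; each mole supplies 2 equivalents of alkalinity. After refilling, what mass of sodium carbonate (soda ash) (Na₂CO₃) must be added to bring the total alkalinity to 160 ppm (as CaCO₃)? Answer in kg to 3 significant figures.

After draining 38% and refilling: 177 × 0.62 + 42 × 0.38 = 125.7 ppm.
Deficit to target: 160 − 125.7 = 34.3 mg/L.
As CaCO₃: 34.3 mg/L × 85,900 L = 2946 g; ÷ 50 g/eq ÷ 2 = 29.46 mol Na₂CO₃.
Mass: 29.46 × 106 = 3123 g.

3.12 kg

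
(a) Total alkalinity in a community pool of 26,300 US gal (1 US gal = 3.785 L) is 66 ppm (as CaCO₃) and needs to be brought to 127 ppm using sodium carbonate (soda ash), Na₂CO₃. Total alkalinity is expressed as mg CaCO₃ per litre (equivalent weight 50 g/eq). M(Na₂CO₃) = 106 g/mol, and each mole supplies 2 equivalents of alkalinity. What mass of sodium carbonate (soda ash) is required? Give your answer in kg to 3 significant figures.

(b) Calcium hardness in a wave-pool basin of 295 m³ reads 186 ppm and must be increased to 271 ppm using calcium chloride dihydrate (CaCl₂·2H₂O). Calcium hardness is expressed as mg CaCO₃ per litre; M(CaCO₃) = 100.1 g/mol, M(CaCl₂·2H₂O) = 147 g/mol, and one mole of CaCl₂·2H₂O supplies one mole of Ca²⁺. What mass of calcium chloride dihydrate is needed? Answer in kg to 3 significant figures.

(a) Volume: 26,300 US gal × 3.785 L/gal = 99,546 L.
(a) Alkalinity to add: (127 − 66) = 61 mg/L as CaCO₃ × 99,546 L = 6072 g as CaCO₃.
(a) Equivalents: 6072 g ÷ 50 g/eq = 121.4 eq.
(a) Each mole of Na₂CO₃ supplies 2 eq, so 121.4 / 2 = 60.72 mol.
(a) Mass: 60.72 mol × 106 g/mol = 6437 g.

(b) Volume: 295 m³ = 295,000 L.
(b) Hardness to add: (271 − 186) = 85 mg/L as CaCO₃ × 295,000 L = 25,080 g as CaCO₃.
(b) Moles of Ca²⁺ (1 mol Ca²⁺ ≡ 1 mol CaCO₃): 25,080 / 100.1 g/mol = 250.5 mol.
(b) Mass of CaCl₂·2H₂O: 250.5 × 147 = 36,820 g.

(a) 6.44 kg; (b) 36.8 kg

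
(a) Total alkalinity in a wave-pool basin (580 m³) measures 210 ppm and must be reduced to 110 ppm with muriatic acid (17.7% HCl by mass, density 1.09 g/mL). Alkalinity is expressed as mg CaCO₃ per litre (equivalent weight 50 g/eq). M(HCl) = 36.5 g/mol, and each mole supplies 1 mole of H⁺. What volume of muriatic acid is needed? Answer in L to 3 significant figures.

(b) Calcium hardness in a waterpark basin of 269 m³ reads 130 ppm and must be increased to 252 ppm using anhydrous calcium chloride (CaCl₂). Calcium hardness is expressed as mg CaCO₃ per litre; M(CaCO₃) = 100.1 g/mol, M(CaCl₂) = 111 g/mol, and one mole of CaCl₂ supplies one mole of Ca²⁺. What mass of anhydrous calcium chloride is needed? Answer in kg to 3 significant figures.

(a) 219 L; (b) 36.4 kg

(a) Volume: 580 m³ = 580,000 L.
(a) Alkalinity to neutralize: (210 − 110) = 100 mg/L as CaCO₃ × 580,000 L = 58,000 g as CaCO₃.
(a) Equivalents of H⁺ required: 58,000 ÷ 50 g/eq = 1160 eq = 1160 mol HCl.
(a) Mass of HCl: 1160 × 36.5 = 42,340 g.
(a) Mass of 17.7% solution: 42,340 / 0.177 = 239,200 g.
(a) Volume: 239,200 g ÷ 1.09 g/mL = 219,500 mL.

(b) Volume: 269 m³ = 269,000 L.
(b) Hardness to add: (252 − 130) = 122 mg/L as CaCO₃ × 269,000 L = 32,820 g as CaCO₃.
(b) Moles of Ca²⁺ (1 mol Ca²⁺ ≡ 1 mol CaCO₃): 32,820 / 100.1 g/mol = 327.9 mol.
(b) Mass of CaCl₂: 327.9 × 111 = 36,390 g.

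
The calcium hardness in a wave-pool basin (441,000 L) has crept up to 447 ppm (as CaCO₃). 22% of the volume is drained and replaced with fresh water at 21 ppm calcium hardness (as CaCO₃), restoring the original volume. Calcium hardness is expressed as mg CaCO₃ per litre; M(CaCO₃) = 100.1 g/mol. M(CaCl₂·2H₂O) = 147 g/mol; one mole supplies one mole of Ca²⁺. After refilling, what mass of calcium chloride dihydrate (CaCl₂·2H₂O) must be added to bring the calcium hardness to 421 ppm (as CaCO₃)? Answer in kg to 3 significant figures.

After draining 22% and refilling: 447 × 0.78 + 21 × 0.22 = 353.28 ppm.
Deficit to target: 421 − 353.28 = 67.72 mg/L.
As CaCO₃: 67.72 mg/L × 441,000 L = 29,860 g; ÷ 100.1 = 298.3 mol Ca²⁺.
Mass: 298.3 × 147 = 43,860 g.

43.9 kg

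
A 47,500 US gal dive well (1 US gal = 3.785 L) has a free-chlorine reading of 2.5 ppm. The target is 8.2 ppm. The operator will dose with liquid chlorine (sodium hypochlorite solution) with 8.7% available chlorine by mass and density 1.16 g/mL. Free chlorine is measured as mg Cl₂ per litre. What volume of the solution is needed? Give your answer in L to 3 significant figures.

Volume: 47,500 US gal × 3.785 L/gal = 179,788 L.
Chlorine deficit: 8.2 − 2.5 = 5.7 ppm = 5.7 mg/L as Cl₂.
Cl₂ equivalent needed: 5.7 mg/L × 179,788 L = 1,025,000 mg = 1025 g.
Product at 8.7% available chlorine: 1025 / 0.087 = 11,780 g.
Volume at density 1.16 g/mL: 11,780 g ÷ 1.16 g/mL = 10,150 mL.

10.2 L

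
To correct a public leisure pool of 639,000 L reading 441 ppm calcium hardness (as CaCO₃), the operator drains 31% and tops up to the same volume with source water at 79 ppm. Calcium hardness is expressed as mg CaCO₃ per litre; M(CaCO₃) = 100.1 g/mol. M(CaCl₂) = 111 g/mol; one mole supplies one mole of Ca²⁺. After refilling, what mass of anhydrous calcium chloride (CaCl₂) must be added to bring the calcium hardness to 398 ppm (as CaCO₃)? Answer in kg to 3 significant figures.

49.0 kg

After draining 31% and refilling: 441 × 0.69 + 79 × 0.31 = 328.78 ppm.
Deficit to target: 398 − 328.78 = 69.22 mg/L.
As CaCO₃: 69.22 mg/L × 639,000 L = 44,230 g; ÷ 100.1 = 441.9 mol Ca²⁺.
Mass: 441.9 × 111 = 49,050 g.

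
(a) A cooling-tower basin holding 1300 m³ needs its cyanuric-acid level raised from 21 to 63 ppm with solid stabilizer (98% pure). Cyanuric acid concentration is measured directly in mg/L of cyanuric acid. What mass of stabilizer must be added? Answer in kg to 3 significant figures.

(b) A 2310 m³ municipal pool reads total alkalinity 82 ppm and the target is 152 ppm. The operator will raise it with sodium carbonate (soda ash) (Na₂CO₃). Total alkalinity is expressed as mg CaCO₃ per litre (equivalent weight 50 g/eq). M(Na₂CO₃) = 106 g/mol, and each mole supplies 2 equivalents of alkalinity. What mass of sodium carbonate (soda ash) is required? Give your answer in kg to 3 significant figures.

(a) Volume: 1300 m³ = 1,300,000 L.
(a) CYA to add: (63 − 21) = 42 mg/L × 1,300,000 L = 54,600 g cyanuric acid.
(a) At 98% purity: 54,600 / 0.98 = 55,710 g product.

(b) Volume: 2310 m³ = 2,310,000 L.
(b) Alkalinity to add: (152 − 82) = 70 mg/L as CaCO₃ × 2,310,000 L = 161,700 g as CaCO₃.
(b) Equivalents: 161,700 g ÷ 50 g/eq = 3234 eq.
(b) Each mole of Na₂CO₃ supplies 2 eq, so 3234 / 2 = 1617 mol.
(b) Mass: 1617 mol × 106 g/mol = 171,400 g.

(a) 55.7 kg; (b) 171 kg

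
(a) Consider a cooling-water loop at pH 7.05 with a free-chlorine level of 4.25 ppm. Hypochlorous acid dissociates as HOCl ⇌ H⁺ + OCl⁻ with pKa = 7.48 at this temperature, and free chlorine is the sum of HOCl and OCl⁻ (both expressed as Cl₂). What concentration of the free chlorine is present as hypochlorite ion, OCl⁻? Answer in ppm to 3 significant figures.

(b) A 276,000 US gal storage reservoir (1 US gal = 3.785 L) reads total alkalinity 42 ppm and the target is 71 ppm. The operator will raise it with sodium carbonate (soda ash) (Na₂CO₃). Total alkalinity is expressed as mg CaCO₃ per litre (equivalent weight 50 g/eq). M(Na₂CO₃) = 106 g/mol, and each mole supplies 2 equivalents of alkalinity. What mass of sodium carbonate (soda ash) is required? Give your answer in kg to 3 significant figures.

(a) [OCl⁻]/[HOCl] = 10^(pH − pKa) = 10^(7.05 − 7.48) = 10^-0.43 = 0.3715.
(a) Fraction as HOCl = 1 / (1 + 0.3715) = 0.7291.
(a) OCl⁻ = (1 − 0.7291) × 4.25 ppm = 1.151 ppm.

(b) Volume: 276,000 US gal × 3.785 L/gal = 1,044,660 L.
(b) Alkalinity to add: (71 − 42) = 29 mg/L as CaCO₃ × 1,044,660 L = 30,300 g as CaCO₃.
(b) Equivalents: 30,300 g ÷ 50 g/eq = 605.9 eq.
(b) Each mole of Na₂CO₃ supplies 2 eq, so 605.9 / 2 = 303 mol.
(b) Mass: 303 mol × 106 g/mol = 32,110 g.

(a) 1.15 ppm; (b) 32.1 kg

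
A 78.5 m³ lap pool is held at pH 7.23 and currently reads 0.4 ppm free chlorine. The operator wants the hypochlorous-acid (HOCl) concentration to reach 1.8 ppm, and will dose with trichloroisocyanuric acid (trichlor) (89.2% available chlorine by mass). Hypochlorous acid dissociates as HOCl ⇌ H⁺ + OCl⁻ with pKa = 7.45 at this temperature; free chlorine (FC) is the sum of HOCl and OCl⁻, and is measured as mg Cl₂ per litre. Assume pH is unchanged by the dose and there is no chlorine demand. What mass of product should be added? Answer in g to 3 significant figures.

219 g

Volume: 78.5 m³ = 78,500 L.
[OCl⁻]/[HOCl] = 10^(pH − pKa) = 10^(7.23 − 7.45) = 0.6026; fraction as HOCl = 1/(1 + 0.6026) = 0.624.
Free chlorine required for 1.8 ppm HOCl: 1.8 / 0.624 = 2.885 ppm.
FC to add: 2.885 − 0.4 = 2.485 mg/L as Cl₂.
Cl₂ equivalent: 2.485 mg/L × 78,500 L = 195 g.
Product at 89.2% available Cl: 195 / 0.892 = 218.7 g.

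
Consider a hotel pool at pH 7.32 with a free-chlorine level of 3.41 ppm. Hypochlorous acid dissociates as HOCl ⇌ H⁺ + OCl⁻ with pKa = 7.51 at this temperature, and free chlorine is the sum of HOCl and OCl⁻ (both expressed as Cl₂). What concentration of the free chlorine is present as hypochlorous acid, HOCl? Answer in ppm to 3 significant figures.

2.07 ppm

[OCl⁻]/[HOCl] = 10^(pH − pKa) = 10^(7.32 − 7.51) = 10^-0.19 = 0.6457.
Fraction as HOCl = 1 / (1 + 0.6457) = 0.6077.
HOCl = 0.6077 × 3.41 ppm = 2.072 ppm.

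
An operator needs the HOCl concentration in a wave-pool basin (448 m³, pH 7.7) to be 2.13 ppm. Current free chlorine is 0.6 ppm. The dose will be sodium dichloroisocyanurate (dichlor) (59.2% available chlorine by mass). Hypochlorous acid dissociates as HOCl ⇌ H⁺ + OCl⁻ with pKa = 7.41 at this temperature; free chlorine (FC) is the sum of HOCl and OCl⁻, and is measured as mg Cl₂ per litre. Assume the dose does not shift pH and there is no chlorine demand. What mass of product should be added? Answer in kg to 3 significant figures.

Volume: 448 m³ = 448,000 L.
[OCl⁻]/[HOCl] = 10^(pH − pKa) = 10^(7.7 − 7.41) = 1.95; fraction as HOCl = 1/(1 + 1.95) = 0.339.
Free chlorine required for 2.13 ppm HOCl: 2.13 / 0.339 = 6.283 ppm.
FC to add: 6.283 − 0.6 = 5.683 mg/L as Cl₂.
Cl₂ equivalent: 5.683 mg/L × 448,000 L = 2546 g.
Product at 59.2% available Cl: 2546 / 0.592 = 4301 g.

4.30 kg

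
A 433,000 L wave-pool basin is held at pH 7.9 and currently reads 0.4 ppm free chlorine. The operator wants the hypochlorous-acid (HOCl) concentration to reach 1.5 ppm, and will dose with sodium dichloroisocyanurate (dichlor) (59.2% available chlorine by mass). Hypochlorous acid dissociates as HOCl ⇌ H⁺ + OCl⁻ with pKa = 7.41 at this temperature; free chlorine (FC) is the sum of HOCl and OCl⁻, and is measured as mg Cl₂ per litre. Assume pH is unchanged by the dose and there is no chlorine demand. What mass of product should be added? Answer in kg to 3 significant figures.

4.20 kg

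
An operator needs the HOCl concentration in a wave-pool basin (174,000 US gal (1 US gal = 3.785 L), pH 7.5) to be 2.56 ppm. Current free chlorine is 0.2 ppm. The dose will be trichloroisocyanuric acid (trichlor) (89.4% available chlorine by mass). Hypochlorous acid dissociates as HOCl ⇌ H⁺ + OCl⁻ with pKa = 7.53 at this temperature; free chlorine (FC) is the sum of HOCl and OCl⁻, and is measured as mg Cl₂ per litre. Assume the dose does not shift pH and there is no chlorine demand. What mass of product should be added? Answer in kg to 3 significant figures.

Volume: 174,000 US gal × 3.785 L/gal = 658,590 L.
[OCl⁻]/[HOCl] = 10^(pH − pKa) = 10^(7.5 − 7.53) = 0.9333; fraction as HOCl = 1/(1 + 0.9333) = 0.5173.
Free chlorine required for 2.56 ppm HOCl: 2.56 / 0.5173 = 4.949 ppm.
FC to add: 4.949 − 0.2 = 4.749 mg/L as Cl₂.
Cl₂ equivalent: 4.749 mg/L × 658,590 L = 3128 g.
Product at 89.4% available Cl: 3128 / 0.894 = 3499 g.

3.50 kg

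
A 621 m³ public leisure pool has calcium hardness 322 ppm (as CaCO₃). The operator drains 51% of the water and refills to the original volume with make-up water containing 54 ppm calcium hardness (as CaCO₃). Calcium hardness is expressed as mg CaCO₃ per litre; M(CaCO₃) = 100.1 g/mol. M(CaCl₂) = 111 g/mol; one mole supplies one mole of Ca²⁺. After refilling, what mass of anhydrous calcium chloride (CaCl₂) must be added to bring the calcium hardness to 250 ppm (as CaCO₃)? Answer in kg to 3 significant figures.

Volume: 621 m³ = 621,000 L.
After draining 51% and refilling: 322 × 0.49 + 54 × 0.51 = 185.32 ppm.
Deficit to target: 250 − 185.32 = 64.68 mg/L.
As CaCO₃: 64.68 mg/L × 621,000 L = 40,170 g; ÷ 100.1 = 401.3 mol Ca²⁺.
Mass: 401.3 × 111 = 44,540 g.

44.5 kg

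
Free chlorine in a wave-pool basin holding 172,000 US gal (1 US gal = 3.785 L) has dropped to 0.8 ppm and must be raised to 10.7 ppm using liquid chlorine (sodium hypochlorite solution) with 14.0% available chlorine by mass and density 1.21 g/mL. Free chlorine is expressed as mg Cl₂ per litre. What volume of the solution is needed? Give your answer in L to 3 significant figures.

38.0 L

Volume: 172,000 US gal × 3.785 L/gal = 651,020 L.
Chlorine deficit: 10.7 − 0.8 = 9.9 ppm = 9.9 mg/L as Cl₂.
Cl₂ equivalent needed: 9.9 mg/L × 651,020 L = 6,445,000 mg = 6445 g.
Product at 14.0% available chlorine: 6445 / 0.14 = 46,040 g.
Volume at density 1.21 g/mL: 46,040 g ÷ 1.21 g/mL = 38,050 mL.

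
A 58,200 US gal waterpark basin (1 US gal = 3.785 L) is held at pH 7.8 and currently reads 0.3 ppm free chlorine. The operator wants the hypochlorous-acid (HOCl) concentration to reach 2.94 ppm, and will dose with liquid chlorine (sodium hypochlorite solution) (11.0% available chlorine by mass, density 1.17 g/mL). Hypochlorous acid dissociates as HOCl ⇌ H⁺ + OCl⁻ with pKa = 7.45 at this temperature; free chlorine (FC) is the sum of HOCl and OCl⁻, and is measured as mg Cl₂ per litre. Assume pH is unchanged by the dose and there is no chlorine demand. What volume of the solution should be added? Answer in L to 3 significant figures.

15.8 L

Volume: 58,200 US gal × 3.785 L/gal = 220,287 L.
[OCl⁻]/[HOCl] = 10^(pH − pKa) = 10^(7.8 − 7.45) = 2.239; fraction as HOCl = 1/(1 + 2.239) = 0.3088.
Free chlorine required for 2.94 ppm HOCl: 2.94 / 0.3088 = 9.522 ppm.
FC to add: 9.522 − 0.3 = 9.222 mg/L as Cl₂.
Cl₂ equivalent: 9.222 mg/L × 220,287 L = 2031 g.
Product at 11.0% available Cl: 2031 / 0.11 = 18,470 g.
Volume: 18,470 g ÷ 1.17 g/mL = 15,780 mL.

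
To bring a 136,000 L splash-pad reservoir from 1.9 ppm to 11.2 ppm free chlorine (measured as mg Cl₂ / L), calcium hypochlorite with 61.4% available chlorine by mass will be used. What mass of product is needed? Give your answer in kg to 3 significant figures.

Chlorine deficit: 11.2 − 1.9 = 9.3 ppm = 9.3 mg/L as Cl₂.
Cl₂ equivalent needed: 9.3 mg/L × 136,000 L = 1,265,000 mg = 1265 g.
Product at 61.4% available chlorine: 1265 / 0.614 = 2060 g.

2.06 kg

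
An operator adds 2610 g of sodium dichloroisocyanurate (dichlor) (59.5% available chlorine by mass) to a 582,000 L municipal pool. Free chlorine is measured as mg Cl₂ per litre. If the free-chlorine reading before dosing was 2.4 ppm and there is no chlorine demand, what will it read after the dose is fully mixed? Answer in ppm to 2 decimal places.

5.07 ppm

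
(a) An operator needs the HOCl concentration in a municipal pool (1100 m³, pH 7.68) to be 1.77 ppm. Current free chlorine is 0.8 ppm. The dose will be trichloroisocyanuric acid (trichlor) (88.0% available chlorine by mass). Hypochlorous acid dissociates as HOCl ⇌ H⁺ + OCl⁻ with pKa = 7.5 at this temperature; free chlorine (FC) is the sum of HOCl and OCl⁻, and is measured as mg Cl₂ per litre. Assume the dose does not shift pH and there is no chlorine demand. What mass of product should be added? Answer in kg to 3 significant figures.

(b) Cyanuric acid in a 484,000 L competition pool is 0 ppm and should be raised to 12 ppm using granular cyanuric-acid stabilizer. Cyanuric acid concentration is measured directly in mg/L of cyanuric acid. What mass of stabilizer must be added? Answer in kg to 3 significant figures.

(a) Volume: 1100 m³ = 1,100,000 L.
(a) [OCl⁻]/[HOCl] = 10^(pH − pKa) = 10^(7.68 − 7.5) = 1.514; fraction as HOCl = 1/(1 + 1.514) = 0.3978.
(a) Free chlorine required for 1.77 ppm HOCl: 1.77 / 0.3978 = 4.449 ppm.
(a) FC to add: 4.449 − 0.8 = 3.649 mg/L as Cl₂.
(a) Cl₂ equivalent: 3.649 mg/L × 1,100,000 L = 4014 g.
(a) Product at 88.0% available Cl: 4014 / 0.88 = 4561 g.

(b) CYA to add: (12 − 0) = 12 mg/L × 484,000 L = 5808 g cyanuric acid.

(a) 4.56 kg; (b) 5.81 kg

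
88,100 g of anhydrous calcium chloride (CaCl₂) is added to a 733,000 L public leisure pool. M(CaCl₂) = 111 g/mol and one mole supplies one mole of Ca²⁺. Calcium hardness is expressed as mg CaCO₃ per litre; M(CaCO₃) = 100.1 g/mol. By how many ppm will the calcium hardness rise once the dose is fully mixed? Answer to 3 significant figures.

Moles of Ca²⁺: 88,100 g ÷ 111 g/mol = 793.7 mol.
As CaCO₃: 793.7 mol × 100.1 g/mol = 79,450 g.
Rise: 79,450 g / 733,000 L × 1000 = 108.4 mg/L.

108 ppm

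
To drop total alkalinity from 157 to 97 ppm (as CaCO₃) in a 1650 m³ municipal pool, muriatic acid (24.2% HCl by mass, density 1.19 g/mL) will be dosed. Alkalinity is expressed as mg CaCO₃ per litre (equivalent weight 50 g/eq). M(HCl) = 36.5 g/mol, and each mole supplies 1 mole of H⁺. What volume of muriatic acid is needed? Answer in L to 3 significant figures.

251 L

Volume: 1650 m³ = 1,650,000 L.
Alkalinity to neutralize: (157 − 97) = 60 mg/L as CaCO₃ × 1,650,000 L = 99,000 g as CaCO₃.
Equivalents of H⁺ required: 99,000 ÷ 50 g/eq = 1980 eq = 1980 mol HCl.
Mass of HCl: 1980 × 36.5 = 72,270 g.
Mass of 24.2% solution: 72,270 / 0.242 = 298,600 g.
Volume: 298,600 g ÷ 1.19 g/mL = 251,000 mL.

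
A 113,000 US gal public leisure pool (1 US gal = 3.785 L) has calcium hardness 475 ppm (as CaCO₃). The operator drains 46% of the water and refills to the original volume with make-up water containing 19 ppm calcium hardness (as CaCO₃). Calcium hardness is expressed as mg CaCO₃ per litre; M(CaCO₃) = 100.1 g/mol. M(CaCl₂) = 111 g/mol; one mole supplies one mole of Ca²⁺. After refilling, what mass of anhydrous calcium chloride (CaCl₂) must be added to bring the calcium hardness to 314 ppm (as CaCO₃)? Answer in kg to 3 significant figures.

23.1 kg

Volume: 113,000 US gal × 3.785 L/gal = 427,705 L.
After draining 46% and refilling: 475 × 0.54 + 19 × 0.46 = 265.24 ppm.
Deficit to target: 314 − 265.24 = 48.76 mg/L.
As CaCO₃: 48.76 mg/L × 427,705 L = 20,850 g; ÷ 100.1 = 208.3 mol Ca²⁺.
Mass: 208.3 × 111 = 23,130 g.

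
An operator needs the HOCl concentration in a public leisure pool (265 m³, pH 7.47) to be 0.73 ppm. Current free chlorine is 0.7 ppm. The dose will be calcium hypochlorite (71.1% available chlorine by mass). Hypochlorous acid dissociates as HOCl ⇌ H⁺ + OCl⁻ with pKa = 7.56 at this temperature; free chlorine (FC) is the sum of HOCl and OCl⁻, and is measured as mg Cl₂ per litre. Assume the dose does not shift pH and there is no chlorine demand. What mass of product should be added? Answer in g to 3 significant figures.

Volume: 265 m³ = 265,000 L.
[OCl⁻]/[HOCl] = 10^(pH − pKa) = 10^(7.47 − 7.56) = 0.8128; fraction as HOCl = 1/(1 + 0.8128) = 0.5516.
Free chlorine required for 0.73 ppm HOCl: 0.73 / 0.5516 = 1.323 ppm.
FC to add: 1.323 − 0.7 = 0.6234 mg/L as Cl₂.
Cl₂ equivalent: 0.6234 mg/L × 265,000 L = 165.2 g.
Product at 71.1% available Cl: 165.2 / 0.711 = 232.3 g.

232 g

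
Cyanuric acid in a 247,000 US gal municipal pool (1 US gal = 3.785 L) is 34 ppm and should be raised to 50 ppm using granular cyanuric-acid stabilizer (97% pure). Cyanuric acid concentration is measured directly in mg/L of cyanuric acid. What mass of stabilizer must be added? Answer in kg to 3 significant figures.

Volume: 247,000 US gal × 3.785 L/gal = 934,895 L.
CYA to add: (50 − 34) = 16 mg/L × 934,895 L = 14,960 g cyanuric acid.
At 97% purity: 14,960 / 0.97 = 15,420 g product.

15.4 kg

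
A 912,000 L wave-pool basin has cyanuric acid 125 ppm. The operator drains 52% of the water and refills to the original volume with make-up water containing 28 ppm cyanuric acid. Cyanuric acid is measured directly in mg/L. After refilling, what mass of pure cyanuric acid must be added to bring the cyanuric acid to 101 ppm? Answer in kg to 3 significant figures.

24.1 kg

After draining 52% and refilling: 125 × 0.48 + 28 × 0.52 = 74.56 ppm.
Deficit to target: 101 − 74.56 = 26.44 mg/L.
Mass: 26.44 mg/L × 912,000 L = 24,110 g cyanuric acid.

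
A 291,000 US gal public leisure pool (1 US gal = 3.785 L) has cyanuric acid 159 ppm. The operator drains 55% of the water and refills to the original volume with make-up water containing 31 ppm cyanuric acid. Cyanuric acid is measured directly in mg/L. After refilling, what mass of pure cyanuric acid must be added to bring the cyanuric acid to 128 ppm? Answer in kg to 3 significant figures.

Volume: 291,000 US gal × 3.785 L/gal = 1,101,435 L.
After draining 55% and refilling: 159 × 0.45 + 31 × 0.55 = 88.6 ppm.
Deficit to target: 128 − 88.6 = 39.4 mg/L.
Mass: 39.4 mg/L × 1,101,435 L = 43,400 g cyanuric acid.

43.4 kg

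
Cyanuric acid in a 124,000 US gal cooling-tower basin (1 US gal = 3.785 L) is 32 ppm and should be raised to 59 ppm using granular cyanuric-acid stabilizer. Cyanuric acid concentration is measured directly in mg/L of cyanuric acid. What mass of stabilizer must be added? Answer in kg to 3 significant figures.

12.7 kg

Volume: 124,000 US gal × 3.785 L/gal = 469,340 L.
CYA to add: (59 − 32) = 27 mg/L × 469,340 L = 12,670 g cyanuric acid.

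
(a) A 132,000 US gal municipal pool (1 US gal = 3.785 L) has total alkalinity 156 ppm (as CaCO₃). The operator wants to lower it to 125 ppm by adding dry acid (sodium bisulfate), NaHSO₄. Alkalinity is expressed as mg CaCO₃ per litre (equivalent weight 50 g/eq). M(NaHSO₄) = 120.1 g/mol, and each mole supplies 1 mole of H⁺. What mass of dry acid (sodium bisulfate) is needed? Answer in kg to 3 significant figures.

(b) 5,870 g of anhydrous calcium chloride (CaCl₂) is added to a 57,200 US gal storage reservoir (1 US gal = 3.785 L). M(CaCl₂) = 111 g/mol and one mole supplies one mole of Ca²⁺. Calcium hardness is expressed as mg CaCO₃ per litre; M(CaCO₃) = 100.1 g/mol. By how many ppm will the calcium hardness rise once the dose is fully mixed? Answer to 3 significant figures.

(a) Volume: 132,000 US gal × 3.785 L/gal = 499,620 L.
(a) Alkalinity to neutralize: (156 − 125) = 31 mg/L as CaCO₃ × 499,620 L = 15,490 g as CaCO₃.
(a) Equivalents of H⁺ required: 15,490 ÷ 50 g/eq = 309.8 eq = 309.8 mol NaHSO₄.
(a) Mass of NaHSO₄: 309.8 × 120.1 = 37,200 g.

(b) Volume: 57,200 US gal × 3.785 L/gal = 216,502 L.
(b) Moles of Ca²⁺: 5,870 g ÷ 111 g/mol = 52.88 mol.
(b) As CaCO₃: 52.88 mol × 100.1 g/mol = 5294 g.
(b) Rise: 5294 g / 216,502 L × 1000 = 24.45 mg/L.

(a) 37.2 kg; (b) 24.5 ppm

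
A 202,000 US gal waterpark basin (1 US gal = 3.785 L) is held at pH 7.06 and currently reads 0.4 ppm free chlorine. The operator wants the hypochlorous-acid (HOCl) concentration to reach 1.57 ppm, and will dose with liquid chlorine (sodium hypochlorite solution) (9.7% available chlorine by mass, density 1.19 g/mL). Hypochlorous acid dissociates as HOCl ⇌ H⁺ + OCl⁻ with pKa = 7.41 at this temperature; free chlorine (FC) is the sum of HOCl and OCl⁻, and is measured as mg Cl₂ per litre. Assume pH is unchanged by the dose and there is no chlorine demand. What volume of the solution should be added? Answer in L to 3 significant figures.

12.4 L

Volume: 202,000 US gal × 3.785 L/gal = 764,570 L.
[OCl⁻]/[HOCl] = 10^(pH − pKa) = 10^(7.06 − 7.41) = 0.4467; fraction as HOCl = 1/(1 + 0.4467) = 0.6912.
Free chlorine required for 1.57 ppm HOCl: 1.57 / 0.6912 = 2.271 ppm.
FC to add: 2.271 − 0.4 = 1.871 mg/L as Cl₂.
Cl₂ equivalent: 1.871 mg/L × 764,570 L = 1431 g.
Product at 9.7% available Cl: 1431 / 0.097 = 14,750 g.
Volume: 14,750 g ÷ 1.19 g/mL = 12,390 mL.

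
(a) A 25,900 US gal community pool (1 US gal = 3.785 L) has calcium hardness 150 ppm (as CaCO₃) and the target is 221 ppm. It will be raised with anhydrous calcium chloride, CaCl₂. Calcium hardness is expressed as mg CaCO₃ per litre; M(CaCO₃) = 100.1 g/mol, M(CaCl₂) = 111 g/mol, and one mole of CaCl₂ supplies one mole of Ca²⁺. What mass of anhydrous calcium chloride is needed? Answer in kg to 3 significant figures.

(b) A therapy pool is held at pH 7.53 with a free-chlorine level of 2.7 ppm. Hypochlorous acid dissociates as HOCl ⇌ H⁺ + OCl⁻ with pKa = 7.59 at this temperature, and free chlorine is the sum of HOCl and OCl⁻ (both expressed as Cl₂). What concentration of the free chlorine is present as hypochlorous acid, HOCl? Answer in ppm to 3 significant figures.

(a) 7.72 kg; (b) 1.44 ppm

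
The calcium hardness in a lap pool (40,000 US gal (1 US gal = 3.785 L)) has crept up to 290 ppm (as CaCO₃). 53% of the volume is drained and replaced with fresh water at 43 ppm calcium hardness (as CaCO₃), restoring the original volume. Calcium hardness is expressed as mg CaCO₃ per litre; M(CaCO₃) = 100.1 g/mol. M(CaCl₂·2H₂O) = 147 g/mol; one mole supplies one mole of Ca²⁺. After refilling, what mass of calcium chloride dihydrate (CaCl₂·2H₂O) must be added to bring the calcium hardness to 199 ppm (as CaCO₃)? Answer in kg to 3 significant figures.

8.87 kg

Volume: 40,000 US gal × 3.785 L/gal = 151,400 L.
After draining 53% and refilling: 290 × 0.47 + 43 × 0.53 = 159.09 ppm.
Deficit to target: 199 − 159.09 = 39.91 mg/L.
As CaCO₃: 39.91 mg/L × 151,400 L = 6042 g; ÷ 100.1 = 60.36 mol Ca²⁺.
Mass: 60.36 × 147 = 8873 g.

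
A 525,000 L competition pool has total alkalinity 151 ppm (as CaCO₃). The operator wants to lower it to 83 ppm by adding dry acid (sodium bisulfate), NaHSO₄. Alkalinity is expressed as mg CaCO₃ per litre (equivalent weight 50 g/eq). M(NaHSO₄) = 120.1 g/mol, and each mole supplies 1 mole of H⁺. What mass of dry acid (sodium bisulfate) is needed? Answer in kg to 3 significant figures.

85.8 kg

Alkalinity to neutralize: (151 − 83) = 68 mg/L as CaCO₃ × 525,000 L = 35,700 g as CaCO₃.
Equivalents of H⁺ required: 35,700 ÷ 50 g/eq = 714 eq = 714 mol NaHSO₄.
Mass of NaHSO₄: 714 × 120.1 = 85,750 g.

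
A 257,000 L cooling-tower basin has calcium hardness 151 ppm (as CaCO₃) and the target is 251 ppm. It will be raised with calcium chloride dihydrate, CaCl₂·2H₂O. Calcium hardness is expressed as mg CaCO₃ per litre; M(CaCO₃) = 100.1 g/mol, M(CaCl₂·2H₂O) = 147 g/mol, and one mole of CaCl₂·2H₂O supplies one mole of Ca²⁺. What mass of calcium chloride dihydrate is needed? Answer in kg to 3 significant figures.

Hardness to add: (251 − 151) = 100 mg/L as CaCO₃ × 257,000 L = 25,700 g as CaCO₃.
Moles of Ca²⁺ (1 mol Ca²⁺ ≡ 1 mol CaCO₃): 25,700 / 100.1 g/mol = 256.7 mol.
Mass of CaCl₂·2H₂O: 256.7 × 147 = 37,740 g.

37.7 kg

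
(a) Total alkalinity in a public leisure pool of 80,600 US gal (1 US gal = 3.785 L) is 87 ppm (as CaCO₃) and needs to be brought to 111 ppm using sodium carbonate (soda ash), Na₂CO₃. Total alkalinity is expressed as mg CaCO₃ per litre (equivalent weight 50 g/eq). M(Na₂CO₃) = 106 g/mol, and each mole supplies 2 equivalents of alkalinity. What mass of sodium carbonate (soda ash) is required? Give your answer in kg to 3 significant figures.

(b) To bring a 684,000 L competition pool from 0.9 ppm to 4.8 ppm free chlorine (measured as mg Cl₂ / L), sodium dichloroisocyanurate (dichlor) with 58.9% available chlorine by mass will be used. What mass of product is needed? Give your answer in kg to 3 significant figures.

(a) Volume: 80,600 US gal × 3.785 L/gal = 305,071 L.
(a) Alkalinity to add: (111 − 87) = 24 mg/L as CaCO₃ × 305,071 L = 7322 g as CaCO₃.
(a) Equivalents: 7322 g ÷ 50 g/eq = 146.4 eq.
(a) Each mole of Na₂CO₃ supplies 2 eq, so 146.4 / 2 = 73.22 mol.
(a) Mass: 73.22 mol × 106 g/mol = 7761 g.

(b) Chlorine deficit: 4.8 − 0.9 = 3.9 ppm = 3.9 mg/L as Cl₂.
(b) Cl₂ equivalent needed: 3.9 mg/L × 684,000 L = 2,668,000 mg = 2668 g.
(b) Product at 58.9% available chlorine: 2668 / 0.589 = 4529 g.

(a) 7.76 kg; (b) 4.53 kg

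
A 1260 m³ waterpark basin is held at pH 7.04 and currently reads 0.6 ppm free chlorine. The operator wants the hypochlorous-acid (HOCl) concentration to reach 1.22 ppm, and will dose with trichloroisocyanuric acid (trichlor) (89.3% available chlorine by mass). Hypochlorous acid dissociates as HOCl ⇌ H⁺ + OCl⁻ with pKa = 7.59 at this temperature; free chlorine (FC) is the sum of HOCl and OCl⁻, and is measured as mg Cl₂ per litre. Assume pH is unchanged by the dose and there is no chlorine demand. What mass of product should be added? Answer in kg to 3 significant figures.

Volume: 1260 m³ = 1,260,000 L.
[OCl⁻]/[HOCl] = 10^(pH − pKa) = 10^(7.04 − 7.59) = 0.2818; fraction as HOCl = 1/(1 + 0.2818) = 0.7801.
Free chlorine required for 1.22 ppm HOCl: 1.22 / 0.7801 = 1.564 ppm.
FC to add: 1.564 − 0.6 = 0.9638 mg/L as Cl₂.
Cl₂ equivalent: 0.9638 mg/L × 1,260,000 L = 1214 g.
Product at 89.3% available Cl: 1214 / 0.893 = 1360 g.

1.36 kg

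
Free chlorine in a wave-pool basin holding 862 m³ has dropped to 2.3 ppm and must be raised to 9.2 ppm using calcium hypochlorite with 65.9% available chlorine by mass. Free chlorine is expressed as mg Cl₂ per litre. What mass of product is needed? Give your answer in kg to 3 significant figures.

Volume: 862 m³ = 862,000 L.
Chlorine deficit: 9.2 − 2.3 = 6.9 ppm = 6.9 mg/L as Cl₂.
Cl₂ equivalent needed: 6.9 mg/L × 862,000 L = 5,948,000 mg = 5948 g.
Product at 65.9% available chlorine: 5948 / 0.659 = 9025 g.

9.03 kg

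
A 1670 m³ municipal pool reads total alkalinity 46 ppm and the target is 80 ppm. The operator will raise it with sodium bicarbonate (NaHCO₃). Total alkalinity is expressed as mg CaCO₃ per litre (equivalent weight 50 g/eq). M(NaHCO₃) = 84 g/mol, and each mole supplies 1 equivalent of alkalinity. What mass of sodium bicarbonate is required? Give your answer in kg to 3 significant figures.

95.4 kg

Volume: 1670 m³ = 1,670,000 L.
Alkalinity to add: (80 − 46) = 34 mg/L as CaCO₃ × 1,670,000 L = 56,780 g as CaCO₃.
Equivalents: 56,780 g ÷ 50 g/eq = 1136 eq.
NaHCO₃ supplies 1 eq per mole → 1136 mol.
Mass: 1136 mol × 84 g/mol = 95,390 g.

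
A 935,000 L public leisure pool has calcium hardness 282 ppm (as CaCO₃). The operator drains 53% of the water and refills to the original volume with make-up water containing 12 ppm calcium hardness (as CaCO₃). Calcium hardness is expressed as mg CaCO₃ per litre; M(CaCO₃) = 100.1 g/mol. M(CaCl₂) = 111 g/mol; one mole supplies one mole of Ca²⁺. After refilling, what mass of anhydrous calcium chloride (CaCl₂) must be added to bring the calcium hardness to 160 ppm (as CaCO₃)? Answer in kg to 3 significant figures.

21.9 kg

After draining 53% and refilling: 282 × 0.47 + 12 × 0.53 = 138.9 ppm.
Deficit to target: 160 − 138.9 = 21.1 mg/L.
As CaCO₃: 21.1 mg/L × 935,000 L = 19,730 g; ÷ 100.1 = 197.1 mol Ca²⁺.
Mass: 197.1 × 111 = 21,880 g.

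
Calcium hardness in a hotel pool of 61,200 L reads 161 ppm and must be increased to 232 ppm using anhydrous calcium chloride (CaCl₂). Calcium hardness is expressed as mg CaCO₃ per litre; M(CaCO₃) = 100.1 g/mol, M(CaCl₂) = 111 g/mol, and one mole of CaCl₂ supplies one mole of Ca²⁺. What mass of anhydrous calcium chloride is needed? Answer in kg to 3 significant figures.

Hardness to add: (232 − 161) = 71 mg/L as CaCO₃ × 61,200 L = 4345 g as CaCO₃.
Moles of Ca²⁺ (1 mol Ca²⁺ ≡ 1 mol CaCO₃): 4345 / 100.1 g/mol = 43.41 mol.
Mass of CaCl₂: 43.41 × 111 = 4818 g.

4.82 kg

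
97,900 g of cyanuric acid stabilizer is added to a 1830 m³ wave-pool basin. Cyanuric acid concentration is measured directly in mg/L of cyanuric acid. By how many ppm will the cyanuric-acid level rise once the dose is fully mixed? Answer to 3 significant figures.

53.5 ppm

Volume: 1830 m³ = 1,830,000 L.
Rise: 97,900 g / 1,830,000 L × 1000 = 53.5 mg/L.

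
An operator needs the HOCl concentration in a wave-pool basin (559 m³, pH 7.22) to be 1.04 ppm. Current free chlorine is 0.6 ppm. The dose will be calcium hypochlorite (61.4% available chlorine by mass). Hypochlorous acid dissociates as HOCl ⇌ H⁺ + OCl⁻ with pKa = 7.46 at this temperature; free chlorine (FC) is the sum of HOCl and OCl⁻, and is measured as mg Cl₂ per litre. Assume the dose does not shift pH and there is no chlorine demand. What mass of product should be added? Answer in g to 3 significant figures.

Volume: 559 m³ = 559,000 L.
[OCl⁻]/[HOCl] = 10^(pH − pKa) = 10^(7.22 − 7.46) = 0.5754; fraction as HOCl = 1/(1 + 0.5754) = 0.6347.
Free chlorine required for 1.04 ppm HOCl: 1.04 / 0.6347 = 1.638 ppm.
FC to add: 1.638 − 0.6 = 1.038 mg/L as Cl₂.
Cl₂ equivalent: 1.038 mg/L × 559,000 L = 580.5 g.
Product at 61.4% available Cl: 580.5 / 0.614 = 945.4 g.

945 g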